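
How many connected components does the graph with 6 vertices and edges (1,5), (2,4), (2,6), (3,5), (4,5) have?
1 (components: {1, 2, 3, 4, 5, 6})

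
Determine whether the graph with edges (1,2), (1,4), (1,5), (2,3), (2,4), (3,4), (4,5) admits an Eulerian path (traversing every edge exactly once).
Yes (the graph is connected and exactly 2 vertices have odd degree: {1, 2}; any Eulerian path must start and end at those)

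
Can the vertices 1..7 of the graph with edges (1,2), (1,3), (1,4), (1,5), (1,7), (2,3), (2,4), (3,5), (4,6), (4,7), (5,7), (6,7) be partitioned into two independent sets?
No (odd cycle of length 3: 7 -> 1 -> 5 -> 7)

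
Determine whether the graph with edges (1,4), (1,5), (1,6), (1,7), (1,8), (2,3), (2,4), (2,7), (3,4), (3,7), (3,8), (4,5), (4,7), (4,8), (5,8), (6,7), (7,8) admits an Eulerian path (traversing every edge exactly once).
No (4 vertices have odd degree: {1, 2, 5, 8}; Eulerian path requires 0 or 2)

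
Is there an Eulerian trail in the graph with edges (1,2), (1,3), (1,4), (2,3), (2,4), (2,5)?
Yes (the graph is connected and exactly 2 vertices have odd degree: {1, 5}; any Eulerian path must start and end at those)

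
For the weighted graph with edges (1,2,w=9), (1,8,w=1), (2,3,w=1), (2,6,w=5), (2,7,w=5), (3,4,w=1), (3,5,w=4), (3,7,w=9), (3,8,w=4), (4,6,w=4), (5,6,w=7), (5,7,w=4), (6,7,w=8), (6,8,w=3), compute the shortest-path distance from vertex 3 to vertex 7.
6 (path: 3 -> 2 -> 7; weights 1 + 5 = 6)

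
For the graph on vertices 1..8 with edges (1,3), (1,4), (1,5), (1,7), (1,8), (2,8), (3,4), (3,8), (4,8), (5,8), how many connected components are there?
2 (components: {1, 2, 3, 4, 5, 7, 8}, {6})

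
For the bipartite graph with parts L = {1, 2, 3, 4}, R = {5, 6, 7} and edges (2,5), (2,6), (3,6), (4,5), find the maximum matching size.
2 (matching: (2,6), (4,5); upper bound min(|L|,|R|) = min(4,3) = 3)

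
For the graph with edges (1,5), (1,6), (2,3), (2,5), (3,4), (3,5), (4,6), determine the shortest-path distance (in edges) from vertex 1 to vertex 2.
2 (path: 1 -> 5 -> 2, 2 edges)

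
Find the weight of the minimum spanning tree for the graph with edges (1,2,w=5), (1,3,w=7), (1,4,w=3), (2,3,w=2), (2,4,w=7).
10 (MST edges: (1,2,w=5), (1,4,w=3), (2,3,w=2); sum of weights 5 + 3 + 2 = 10)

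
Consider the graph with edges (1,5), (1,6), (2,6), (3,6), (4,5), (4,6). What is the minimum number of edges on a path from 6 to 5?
2 (path: 6 -> 4 -> 5, 2 edges)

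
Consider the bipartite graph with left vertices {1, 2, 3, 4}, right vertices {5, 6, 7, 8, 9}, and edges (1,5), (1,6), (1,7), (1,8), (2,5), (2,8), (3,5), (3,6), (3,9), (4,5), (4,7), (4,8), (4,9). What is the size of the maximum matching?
4 (matching: (1,6), (2,8), (3,9), (4,7); upper bound min(|L|,|R|) = min(4,5) = 4)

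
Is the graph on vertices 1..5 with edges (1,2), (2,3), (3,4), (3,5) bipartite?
Yes. Partition: {1, 3}, {2, 4, 5}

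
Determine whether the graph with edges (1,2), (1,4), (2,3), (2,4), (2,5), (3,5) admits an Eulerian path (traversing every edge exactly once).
Yes — and in fact it has an Eulerian circuit (the graph is connected and all 5 vertices have even degree)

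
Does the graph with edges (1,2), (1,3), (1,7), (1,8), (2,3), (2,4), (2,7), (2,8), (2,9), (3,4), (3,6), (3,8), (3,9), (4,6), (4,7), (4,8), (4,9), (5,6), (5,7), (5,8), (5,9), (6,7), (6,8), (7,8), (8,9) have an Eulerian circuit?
No (2 vertices have odd degree: {6, 9}; Eulerian circuit requires 0)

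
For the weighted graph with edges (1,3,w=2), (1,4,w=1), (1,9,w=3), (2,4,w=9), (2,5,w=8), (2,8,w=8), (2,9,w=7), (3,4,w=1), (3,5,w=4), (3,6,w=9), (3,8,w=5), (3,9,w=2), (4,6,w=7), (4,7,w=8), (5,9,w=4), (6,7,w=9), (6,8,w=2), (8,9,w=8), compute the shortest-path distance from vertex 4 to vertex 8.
6 (path: 4 -> 3 -> 8; weights 1 + 5 = 6)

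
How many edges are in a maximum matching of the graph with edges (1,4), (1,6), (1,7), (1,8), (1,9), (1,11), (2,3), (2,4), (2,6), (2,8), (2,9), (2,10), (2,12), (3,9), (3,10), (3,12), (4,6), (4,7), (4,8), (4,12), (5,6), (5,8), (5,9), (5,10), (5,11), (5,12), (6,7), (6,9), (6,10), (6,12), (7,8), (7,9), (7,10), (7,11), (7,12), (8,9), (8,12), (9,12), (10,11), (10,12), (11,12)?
6 (matching: (1,11), (2,10), (3,12), (4,8), (5,9), (6,7); upper bound floor(n/2) = floor(12/2) = 6)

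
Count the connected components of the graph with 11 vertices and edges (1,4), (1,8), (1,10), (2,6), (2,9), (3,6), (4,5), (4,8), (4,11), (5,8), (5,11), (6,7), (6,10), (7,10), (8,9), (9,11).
1 (components: {1, 2, 3, 4, 5, 6, 7, 8, 9, 10, 11})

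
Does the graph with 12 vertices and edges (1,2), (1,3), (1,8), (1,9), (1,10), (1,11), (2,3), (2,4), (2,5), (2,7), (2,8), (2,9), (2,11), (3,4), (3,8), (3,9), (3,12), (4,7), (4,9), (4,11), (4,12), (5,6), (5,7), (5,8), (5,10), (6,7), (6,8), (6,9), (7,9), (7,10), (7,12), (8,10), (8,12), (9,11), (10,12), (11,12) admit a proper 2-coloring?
No (odd cycle of length 3: 11 -> 1 -> 2 -> 11)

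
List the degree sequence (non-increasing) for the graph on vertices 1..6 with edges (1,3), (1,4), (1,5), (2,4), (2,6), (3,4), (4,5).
[4, 3, 2, 2, 2, 1] (degrees: deg(1)=3, deg(2)=2, deg(3)=2, deg(4)=4, deg(5)=2, deg(6)=1)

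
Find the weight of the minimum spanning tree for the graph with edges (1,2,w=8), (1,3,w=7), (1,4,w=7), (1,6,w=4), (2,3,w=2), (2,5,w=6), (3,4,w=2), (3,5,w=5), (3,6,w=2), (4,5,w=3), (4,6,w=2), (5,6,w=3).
13 (MST edges: (1,6,w=4), (2,3,w=2), (3,4,w=2), (3,6,w=2), (4,5,w=3); sum of weights 4 + 2 + 2 + 2 + 3 = 13)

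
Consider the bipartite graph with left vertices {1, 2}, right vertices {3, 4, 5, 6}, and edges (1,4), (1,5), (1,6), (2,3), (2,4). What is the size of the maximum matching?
2 (matching: (1,6), (2,4); upper bound min(|L|,|R|) = min(2,4) = 2)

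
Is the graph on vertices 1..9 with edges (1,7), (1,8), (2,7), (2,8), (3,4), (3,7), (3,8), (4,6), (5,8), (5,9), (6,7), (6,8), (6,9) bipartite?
Yes. Partition: {1, 2, 3, 5, 6}, {4, 7, 8, 9}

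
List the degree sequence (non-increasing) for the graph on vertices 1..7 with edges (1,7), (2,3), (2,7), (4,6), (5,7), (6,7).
[4, 2, 2, 1, 1, 1, 1] (degrees: deg(1)=1, deg(2)=2, deg(3)=1, deg(4)=1, deg(5)=1, deg(6)=2, deg(7)=4)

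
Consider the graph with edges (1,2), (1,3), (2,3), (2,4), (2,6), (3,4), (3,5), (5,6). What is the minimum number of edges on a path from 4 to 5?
2 (path: 4 -> 3 -> 5, 2 edges)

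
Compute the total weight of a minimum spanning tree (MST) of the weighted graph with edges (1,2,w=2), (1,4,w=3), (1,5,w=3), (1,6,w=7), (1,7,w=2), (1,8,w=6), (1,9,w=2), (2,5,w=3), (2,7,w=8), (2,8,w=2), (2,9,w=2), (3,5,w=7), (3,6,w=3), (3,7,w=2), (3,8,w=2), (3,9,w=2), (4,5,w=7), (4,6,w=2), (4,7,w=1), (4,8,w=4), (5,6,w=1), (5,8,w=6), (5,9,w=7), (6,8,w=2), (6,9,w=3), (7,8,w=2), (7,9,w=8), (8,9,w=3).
14 (MST edges: (1,2,w=2), (1,7,w=2), (1,9,w=2), (2,8,w=2), (3,7,w=2), (4,6,w=2), (4,7,w=1), (5,6,w=1); sum of weights 2 + 2 + 2 + 2 + 2 + 2 + 1 + 1 = 14)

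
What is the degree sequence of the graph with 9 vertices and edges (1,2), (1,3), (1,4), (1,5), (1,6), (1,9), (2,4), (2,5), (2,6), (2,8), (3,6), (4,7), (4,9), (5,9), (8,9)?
[6, 5, 4, 4, 3, 3, 2, 2, 1] (degrees: deg(1)=6, deg(2)=5, deg(3)=2, deg(4)=4, deg(5)=3, deg(6)=3, deg(7)=1, deg(8)=2, deg(9)=4)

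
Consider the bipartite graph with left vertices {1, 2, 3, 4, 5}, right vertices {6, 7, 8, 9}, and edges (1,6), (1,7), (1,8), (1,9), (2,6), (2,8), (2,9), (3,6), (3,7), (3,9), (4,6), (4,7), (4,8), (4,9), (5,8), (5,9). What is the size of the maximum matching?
4 (matching: (1,9), (2,8), (3,7), (4,6); upper bound min(|L|,|R|) = min(5,4) = 4)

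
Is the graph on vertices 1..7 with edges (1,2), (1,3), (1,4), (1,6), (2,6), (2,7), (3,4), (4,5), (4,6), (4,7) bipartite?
No (odd cycle of length 3: 2 -> 1 -> 6 -> 2)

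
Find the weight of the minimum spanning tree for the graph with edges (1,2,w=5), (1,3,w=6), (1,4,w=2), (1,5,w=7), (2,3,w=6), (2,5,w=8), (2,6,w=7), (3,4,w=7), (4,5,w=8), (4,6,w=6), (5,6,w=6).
25 (MST edges: (1,2,w=5), (1,3,w=6), (1,4,w=2), (4,6,w=6), (5,6,w=6); sum of weights 5 + 6 + 2 + 6 + 6 = 25)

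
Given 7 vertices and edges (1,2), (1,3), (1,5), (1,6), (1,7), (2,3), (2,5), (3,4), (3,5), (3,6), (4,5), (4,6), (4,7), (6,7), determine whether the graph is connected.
Yes (BFS from 1 visits [1, 2, 3, 5, 6, 7, 4] — all 7 vertices reached)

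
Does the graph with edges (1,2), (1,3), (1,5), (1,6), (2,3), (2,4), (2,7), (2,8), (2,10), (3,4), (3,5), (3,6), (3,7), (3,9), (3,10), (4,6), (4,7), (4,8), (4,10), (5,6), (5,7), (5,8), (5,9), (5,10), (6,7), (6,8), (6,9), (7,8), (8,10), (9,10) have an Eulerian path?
Yes (the graph is connected and exactly 2 vertices have odd degree: {5, 6}; any Eulerian path must start and end at those)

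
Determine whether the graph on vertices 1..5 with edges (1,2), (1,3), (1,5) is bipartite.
Yes. Partition: {1, 4}, {2, 3, 5}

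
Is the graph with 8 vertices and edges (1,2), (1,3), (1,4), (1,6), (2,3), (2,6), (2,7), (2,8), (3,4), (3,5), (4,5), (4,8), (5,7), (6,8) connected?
Yes (BFS from 1 visits [1, 2, 3, 4, 6, 7, 8, 5] — all 8 vertices reached)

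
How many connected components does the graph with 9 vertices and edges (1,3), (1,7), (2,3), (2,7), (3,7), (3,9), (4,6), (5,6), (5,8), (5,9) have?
1 (components: {1, 2, 3, 4, 5, 6, 7, 8, 9})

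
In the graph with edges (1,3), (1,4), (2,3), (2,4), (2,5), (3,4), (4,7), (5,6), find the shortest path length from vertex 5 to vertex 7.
3 (path: 5 -> 2 -> 4 -> 7, 3 edges)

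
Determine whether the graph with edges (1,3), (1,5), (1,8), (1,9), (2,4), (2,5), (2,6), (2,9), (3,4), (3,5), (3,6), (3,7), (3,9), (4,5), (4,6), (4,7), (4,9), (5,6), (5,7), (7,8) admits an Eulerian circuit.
Yes (the graph is connected and all 9 vertices have even degree)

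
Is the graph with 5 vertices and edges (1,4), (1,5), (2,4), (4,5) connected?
No, it has 2 components: {1, 2, 4, 5}, {3}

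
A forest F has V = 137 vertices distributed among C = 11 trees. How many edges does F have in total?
126 (Each of the 11 component trees on V_i vertices has V_i - 1 edges; summing gives V - C = 137 - 11 = 126)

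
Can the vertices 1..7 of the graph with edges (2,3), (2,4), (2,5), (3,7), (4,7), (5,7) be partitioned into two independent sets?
Yes. Partition: {1, 2, 6, 7}, {3, 4, 5}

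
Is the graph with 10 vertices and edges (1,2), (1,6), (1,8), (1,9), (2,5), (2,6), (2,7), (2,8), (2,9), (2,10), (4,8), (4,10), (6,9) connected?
No, it has 2 components: {1, 2, 4, 5, 6, 7, 8, 9, 10}, {3}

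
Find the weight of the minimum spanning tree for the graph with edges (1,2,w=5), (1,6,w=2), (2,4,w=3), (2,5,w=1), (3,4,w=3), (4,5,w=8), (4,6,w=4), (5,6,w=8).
13 (MST edges: (1,6,w=2), (2,4,w=3), (2,5,w=1), (3,4,w=3), (4,6,w=4); sum of weights 2 + 3 + 1 + 3 + 4 = 13)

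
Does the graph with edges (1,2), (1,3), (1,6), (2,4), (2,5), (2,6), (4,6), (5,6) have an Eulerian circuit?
No (2 vertices have odd degree: {1, 3}; Eulerian circuit requires 0)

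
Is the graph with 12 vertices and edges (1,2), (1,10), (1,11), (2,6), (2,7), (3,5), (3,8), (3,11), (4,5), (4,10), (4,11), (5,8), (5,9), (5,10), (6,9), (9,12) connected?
Yes (BFS from 1 visits [1, 2, 10, 11, 6, 7, 4, 5, 3, 9, 8, 12] — all 12 vertices reached)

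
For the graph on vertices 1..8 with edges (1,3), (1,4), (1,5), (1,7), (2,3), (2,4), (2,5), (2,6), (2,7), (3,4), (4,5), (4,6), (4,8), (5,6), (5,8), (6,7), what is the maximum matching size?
4 (matching: (1,3), (2,7), (4,8), (5,6); upper bound floor(n/2) = floor(8/2) = 4)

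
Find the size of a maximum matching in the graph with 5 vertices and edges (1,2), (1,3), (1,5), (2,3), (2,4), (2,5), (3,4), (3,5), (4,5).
2 (matching: (2,4), (3,5); upper bound floor(n/2) = floor(5/2) = 2)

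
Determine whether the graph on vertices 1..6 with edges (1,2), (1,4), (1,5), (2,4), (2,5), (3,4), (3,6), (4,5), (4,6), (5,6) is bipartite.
No (odd cycle of length 3: 2 -> 1 -> 5 -> 2)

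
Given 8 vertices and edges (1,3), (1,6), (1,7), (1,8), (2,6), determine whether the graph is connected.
No, it has 3 components: {1, 2, 3, 6, 7, 8}, {4}, {5}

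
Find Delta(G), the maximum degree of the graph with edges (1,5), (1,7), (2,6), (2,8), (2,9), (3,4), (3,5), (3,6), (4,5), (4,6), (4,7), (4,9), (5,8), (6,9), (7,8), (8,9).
5 (attained at vertex 4)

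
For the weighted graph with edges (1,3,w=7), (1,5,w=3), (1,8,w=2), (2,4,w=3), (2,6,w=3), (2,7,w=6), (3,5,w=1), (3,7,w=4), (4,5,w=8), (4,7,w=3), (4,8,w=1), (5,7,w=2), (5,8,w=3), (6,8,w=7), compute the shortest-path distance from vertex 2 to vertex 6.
3 (path: 2 -> 6; weights 3 = 3)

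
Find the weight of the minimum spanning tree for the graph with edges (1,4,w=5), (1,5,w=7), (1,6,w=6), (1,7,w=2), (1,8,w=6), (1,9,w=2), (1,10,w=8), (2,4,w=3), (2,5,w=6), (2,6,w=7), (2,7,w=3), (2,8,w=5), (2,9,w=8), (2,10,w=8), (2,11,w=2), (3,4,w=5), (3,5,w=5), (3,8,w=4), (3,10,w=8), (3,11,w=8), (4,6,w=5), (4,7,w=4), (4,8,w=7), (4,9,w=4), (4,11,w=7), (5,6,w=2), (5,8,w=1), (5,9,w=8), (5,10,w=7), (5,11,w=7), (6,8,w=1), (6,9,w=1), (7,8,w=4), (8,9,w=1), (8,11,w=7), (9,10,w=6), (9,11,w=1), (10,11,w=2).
19 (MST edges: (1,7,w=2), (1,9,w=2), (2,4,w=3), (2,11,w=2), (3,8,w=4), (5,8,w=1), (6,8,w=1), (6,9,w=1), (9,11,w=1), (10,11,w=2); sum of weights 2 + 2 + 3 + 2 + 4 + 1 + 1 + 1 + 1 + 2 = 19)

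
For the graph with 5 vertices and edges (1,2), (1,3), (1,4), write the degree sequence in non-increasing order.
[3, 1, 1, 1, 0] (degrees: deg(1)=3, deg(2)=1, deg(3)=1, deg(4)=1, deg(5)=0)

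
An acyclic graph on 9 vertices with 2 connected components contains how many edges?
7 (Each of the 2 component trees on V_i vertices has V_i - 1 edges; summing gives V - C = 9 - 2 = 7)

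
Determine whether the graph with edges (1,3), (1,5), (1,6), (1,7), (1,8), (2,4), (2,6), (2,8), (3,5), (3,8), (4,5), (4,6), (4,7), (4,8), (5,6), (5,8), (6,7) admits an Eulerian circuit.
No (8 vertices have odd degree: {1, 2, 3, 4, 5, 6, 7, 8}; Eulerian circuit requires 0)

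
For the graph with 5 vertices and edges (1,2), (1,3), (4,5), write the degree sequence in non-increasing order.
[2, 1, 1, 1, 1] (degrees: deg(1)=2, deg(2)=1, deg(3)=1, deg(4)=1, deg(5)=1)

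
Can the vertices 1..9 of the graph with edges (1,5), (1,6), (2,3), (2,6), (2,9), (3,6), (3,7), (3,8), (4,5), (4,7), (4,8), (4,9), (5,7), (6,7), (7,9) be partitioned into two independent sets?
No (odd cycle of length 5: 7 -> 5 -> 1 -> 6 -> 3 -> 7)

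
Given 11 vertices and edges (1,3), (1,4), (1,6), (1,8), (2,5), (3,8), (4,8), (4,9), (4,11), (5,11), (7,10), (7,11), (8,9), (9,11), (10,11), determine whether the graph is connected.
Yes (BFS from 1 visits [1, 3, 4, 6, 8, 9, 11, 5, 7, 10, 2] — all 11 vertices reached)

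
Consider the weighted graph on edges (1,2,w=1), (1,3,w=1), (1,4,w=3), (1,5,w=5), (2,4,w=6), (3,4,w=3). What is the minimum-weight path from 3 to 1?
1 (path: 3 -> 1; weights 1 = 1)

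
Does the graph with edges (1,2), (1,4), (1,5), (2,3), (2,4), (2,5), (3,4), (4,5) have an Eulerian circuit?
No (2 vertices have odd degree: {1, 5}; Eulerian circuit requires 0)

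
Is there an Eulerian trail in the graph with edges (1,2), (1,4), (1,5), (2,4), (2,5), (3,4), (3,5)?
No (4 vertices have odd degree: {1, 2, 4, 5}; Eulerian path requires 0 or 2)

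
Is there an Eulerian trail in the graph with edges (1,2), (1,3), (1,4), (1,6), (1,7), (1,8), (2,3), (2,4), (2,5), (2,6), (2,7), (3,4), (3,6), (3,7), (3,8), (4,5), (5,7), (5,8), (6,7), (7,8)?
Yes — and in fact it has an Eulerian circuit (the graph is connected and all 8 vertices have even degree)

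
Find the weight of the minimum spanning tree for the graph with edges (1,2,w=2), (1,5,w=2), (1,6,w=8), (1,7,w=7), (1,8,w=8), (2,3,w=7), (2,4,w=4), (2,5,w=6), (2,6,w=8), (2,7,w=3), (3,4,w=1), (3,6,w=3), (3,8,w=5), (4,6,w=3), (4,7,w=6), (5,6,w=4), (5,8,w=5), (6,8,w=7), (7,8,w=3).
18 (MST edges: (1,2,w=2), (1,5,w=2), (2,4,w=4), (2,7,w=3), (3,4,w=1), (3,6,w=3), (7,8,w=3); sum of weights 2 + 2 + 4 + 3 + 1 + 3 + 3 = 18)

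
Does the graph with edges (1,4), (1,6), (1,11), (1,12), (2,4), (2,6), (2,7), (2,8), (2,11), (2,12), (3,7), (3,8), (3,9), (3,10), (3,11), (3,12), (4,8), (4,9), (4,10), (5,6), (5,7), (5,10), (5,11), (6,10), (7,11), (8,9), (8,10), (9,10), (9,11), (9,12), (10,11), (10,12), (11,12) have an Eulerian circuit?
No (2 vertices have odd degree: {4, 8}; Eulerian circuit requires 0)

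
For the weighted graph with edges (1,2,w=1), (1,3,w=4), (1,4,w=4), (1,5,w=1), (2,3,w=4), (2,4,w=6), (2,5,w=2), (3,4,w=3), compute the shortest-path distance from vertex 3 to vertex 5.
5 (path: 3 -> 1 -> 5; weights 4 + 1 = 5)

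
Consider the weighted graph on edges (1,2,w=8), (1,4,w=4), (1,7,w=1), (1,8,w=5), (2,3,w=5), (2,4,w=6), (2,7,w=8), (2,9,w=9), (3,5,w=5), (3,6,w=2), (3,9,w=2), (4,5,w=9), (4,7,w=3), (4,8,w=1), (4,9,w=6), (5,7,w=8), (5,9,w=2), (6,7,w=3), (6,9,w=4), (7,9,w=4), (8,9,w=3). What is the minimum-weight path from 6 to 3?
2 (path: 6 -> 3; weights 2 = 2)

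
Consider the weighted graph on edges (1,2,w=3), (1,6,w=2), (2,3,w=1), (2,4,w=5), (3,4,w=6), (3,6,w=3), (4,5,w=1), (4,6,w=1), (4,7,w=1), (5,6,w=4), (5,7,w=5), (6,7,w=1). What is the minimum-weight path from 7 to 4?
1 (path: 7 -> 4; weights 1 = 1)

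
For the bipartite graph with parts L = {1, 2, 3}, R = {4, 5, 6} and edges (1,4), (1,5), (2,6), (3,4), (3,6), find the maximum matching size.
3 (matching: (1,5), (2,6), (3,4); upper bound min(|L|,|R|) = min(3,3) = 3)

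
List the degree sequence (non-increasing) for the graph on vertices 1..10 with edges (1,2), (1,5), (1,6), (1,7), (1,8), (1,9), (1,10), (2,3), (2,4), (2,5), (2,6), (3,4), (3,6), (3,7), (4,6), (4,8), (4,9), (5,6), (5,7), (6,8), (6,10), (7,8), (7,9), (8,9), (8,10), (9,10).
[7, 7, 6, 5, 5, 5, 5, 4, 4, 4] (degrees: deg(1)=7, deg(2)=5, deg(3)=4, deg(4)=5, deg(5)=4, deg(6)=7, deg(7)=5, deg(8)=6, deg(9)=5, deg(10)=4)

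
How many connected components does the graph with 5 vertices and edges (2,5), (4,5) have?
3 (components: {1}, {2, 4, 5}, {3})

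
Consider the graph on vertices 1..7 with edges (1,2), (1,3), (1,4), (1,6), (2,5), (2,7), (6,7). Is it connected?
Yes (BFS from 1 visits [1, 2, 3, 4, 6, 5, 7] — all 7 vertices reached)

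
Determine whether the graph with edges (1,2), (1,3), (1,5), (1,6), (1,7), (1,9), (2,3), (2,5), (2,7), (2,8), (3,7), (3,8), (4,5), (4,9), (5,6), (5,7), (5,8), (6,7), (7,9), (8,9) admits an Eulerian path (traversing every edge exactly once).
Yes (the graph is connected and exactly 2 vertices have odd degree: {2, 6}; any Eulerian path must start and end at those)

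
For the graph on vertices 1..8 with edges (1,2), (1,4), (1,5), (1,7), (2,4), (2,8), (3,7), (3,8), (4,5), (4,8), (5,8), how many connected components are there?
2 (components: {1, 2, 3, 4, 5, 7, 8}, {6})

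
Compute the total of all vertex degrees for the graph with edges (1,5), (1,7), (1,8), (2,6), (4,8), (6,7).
12 (handshake: sum of degrees = 2|E| = 2 x 6 = 12)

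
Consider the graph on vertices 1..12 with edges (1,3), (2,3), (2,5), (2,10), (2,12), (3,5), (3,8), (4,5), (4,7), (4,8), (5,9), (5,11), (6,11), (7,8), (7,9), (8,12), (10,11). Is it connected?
Yes (BFS from 1 visits [1, 3, 2, 5, 8, 10, 12, 4, 9, 11, 7, 6] — all 12 vertices reached)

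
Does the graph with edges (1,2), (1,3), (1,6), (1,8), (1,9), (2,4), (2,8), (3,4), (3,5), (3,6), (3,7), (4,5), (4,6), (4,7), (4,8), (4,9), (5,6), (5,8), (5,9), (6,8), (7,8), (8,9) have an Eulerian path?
No (8 vertices have odd degree: {1, 2, 3, 4, 5, 6, 7, 8}; Eulerian path requires 0 or 2)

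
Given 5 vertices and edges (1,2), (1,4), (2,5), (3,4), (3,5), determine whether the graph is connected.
Yes (BFS from 1 visits [1, 2, 4, 5, 3] — all 5 vertices reached)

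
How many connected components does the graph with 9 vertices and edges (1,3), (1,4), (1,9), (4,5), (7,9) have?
4 (components: {1, 3, 4, 5, 7, 9}, {2}, {6}, {8})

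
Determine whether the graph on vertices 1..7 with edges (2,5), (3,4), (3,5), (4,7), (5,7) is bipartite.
Yes. Partition: {1, 2, 3, 6, 7}, {4, 5}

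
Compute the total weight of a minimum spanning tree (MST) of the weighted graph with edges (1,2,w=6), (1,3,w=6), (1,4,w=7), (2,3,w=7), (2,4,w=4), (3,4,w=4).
14 (MST edges: (1,3,w=6), (2,4,w=4), (3,4,w=4); sum of weights 6 + 4 + 4 = 14)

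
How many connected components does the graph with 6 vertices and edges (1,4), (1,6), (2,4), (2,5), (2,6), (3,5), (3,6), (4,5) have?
1 (components: {1, 2, 3, 4, 5, 6})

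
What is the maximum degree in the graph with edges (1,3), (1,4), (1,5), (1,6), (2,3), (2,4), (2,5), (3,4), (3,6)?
4 (attained at vertices 1, 3)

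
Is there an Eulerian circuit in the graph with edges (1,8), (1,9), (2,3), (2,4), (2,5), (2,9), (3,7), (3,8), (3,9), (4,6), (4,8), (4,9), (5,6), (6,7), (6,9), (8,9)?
Yes (the graph is connected and all 9 vertices have even degree)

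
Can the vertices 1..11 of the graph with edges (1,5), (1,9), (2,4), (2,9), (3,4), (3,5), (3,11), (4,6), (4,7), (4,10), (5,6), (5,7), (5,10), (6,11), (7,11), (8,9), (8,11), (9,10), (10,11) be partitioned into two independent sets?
Yes. Partition: {1, 2, 3, 6, 7, 8, 10}, {4, 5, 9, 11}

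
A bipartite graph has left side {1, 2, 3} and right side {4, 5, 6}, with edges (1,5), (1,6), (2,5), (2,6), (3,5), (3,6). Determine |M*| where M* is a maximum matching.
2 (matching: (1,6), (2,5); upper bound min(|L|,|R|) = min(3,3) = 3)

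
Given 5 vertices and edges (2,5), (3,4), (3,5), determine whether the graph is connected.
No, it has 2 components: {1}, {2, 3, 4, 5}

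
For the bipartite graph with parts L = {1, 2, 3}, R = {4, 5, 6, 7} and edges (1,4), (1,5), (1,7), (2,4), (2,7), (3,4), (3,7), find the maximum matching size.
3 (matching: (1,5), (2,7), (3,4); upper bound min(|L|,|R|) = min(3,4) = 3)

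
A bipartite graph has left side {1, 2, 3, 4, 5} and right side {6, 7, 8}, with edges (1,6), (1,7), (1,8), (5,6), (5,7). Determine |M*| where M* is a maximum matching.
2 (matching: (1,8), (5,7); upper bound min(|L|,|R|) = min(5,3) = 3)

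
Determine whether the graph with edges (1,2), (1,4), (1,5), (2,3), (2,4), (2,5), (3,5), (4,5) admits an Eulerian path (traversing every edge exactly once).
Yes (the graph is connected and exactly 2 vertices have odd degree: {1, 4}; any Eulerian path must start and end at those)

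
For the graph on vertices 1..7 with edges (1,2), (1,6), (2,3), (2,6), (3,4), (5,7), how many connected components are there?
2 (components: {1, 2, 3, 4, 6}, {5, 7})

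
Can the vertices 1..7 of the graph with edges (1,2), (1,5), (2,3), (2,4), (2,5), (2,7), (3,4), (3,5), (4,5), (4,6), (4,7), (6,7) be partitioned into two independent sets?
No (odd cycle of length 3: 2 -> 1 -> 5 -> 2)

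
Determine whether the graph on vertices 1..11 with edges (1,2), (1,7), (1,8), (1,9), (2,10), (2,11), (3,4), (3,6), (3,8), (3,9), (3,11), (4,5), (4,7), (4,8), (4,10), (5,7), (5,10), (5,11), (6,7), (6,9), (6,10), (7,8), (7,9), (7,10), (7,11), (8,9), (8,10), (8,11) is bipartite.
No (odd cycle of length 3: 7 -> 1 -> 8 -> 7)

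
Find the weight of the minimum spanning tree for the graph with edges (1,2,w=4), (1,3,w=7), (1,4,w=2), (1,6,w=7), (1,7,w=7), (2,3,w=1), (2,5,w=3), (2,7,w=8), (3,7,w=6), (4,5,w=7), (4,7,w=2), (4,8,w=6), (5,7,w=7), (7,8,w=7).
25 (MST edges: (1,2,w=4), (1,4,w=2), (1,6,w=7), (2,3,w=1), (2,5,w=3), (4,7,w=2), (4,8,w=6); sum of weights 4 + 2 + 7 + 1 + 3 + 2 + 6 = 25)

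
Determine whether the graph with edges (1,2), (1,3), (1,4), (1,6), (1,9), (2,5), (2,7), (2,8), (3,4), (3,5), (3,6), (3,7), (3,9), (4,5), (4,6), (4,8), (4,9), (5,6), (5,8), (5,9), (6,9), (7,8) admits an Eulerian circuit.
No (4 vertices have odd degree: {1, 6, 7, 9}; Eulerian circuit requires 0)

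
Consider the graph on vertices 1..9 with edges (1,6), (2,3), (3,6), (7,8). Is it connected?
No, it has 5 components: {1, 2, 3, 6}, {4}, {5}, {7, 8}, {9}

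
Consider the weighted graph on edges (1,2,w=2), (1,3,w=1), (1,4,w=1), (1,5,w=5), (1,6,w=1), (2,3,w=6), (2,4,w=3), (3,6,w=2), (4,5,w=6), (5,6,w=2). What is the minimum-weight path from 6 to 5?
2 (path: 6 -> 5; weights 2 = 2)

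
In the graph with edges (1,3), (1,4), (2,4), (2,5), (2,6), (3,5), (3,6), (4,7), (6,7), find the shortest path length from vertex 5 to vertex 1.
2 (path: 5 -> 3 -> 1, 2 edges)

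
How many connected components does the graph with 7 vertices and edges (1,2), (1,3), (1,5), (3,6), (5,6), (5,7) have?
2 (components: {1, 2, 3, 5, 6, 7}, {4})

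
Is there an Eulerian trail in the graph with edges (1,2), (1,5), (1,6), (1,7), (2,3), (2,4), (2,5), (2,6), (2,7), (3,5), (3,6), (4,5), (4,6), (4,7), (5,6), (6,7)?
Yes (the graph is connected and exactly 2 vertices have odd degree: {3, 5}; any Eulerian path must start and end at those)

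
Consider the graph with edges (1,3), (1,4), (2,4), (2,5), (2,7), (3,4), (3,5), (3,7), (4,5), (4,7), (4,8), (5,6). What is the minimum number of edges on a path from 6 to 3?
2 (path: 6 -> 5 -> 3, 2 edges)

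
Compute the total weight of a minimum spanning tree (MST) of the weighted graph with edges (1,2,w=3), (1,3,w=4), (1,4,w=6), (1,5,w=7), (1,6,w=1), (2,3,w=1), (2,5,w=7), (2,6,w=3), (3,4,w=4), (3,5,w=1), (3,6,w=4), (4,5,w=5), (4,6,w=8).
10 (MST edges: (1,2,w=3), (1,6,w=1), (2,3,w=1), (3,4,w=4), (3,5,w=1); sum of weights 3 + 1 + 1 + 4 + 1 = 10)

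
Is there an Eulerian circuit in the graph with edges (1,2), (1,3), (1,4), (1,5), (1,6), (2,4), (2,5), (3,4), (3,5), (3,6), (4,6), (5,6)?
No (2 vertices have odd degree: {1, 2}; Eulerian circuit requires 0)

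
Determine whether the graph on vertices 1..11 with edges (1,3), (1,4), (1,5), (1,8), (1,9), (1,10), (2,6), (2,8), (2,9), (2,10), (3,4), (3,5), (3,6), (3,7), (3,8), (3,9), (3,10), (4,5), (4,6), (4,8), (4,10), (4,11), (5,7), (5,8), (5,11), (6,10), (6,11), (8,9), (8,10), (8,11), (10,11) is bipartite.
No (odd cycle of length 3: 3 -> 1 -> 10 -> 3)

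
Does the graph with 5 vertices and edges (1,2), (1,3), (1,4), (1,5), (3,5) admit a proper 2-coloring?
No (odd cycle of length 3: 3 -> 1 -> 5 -> 3)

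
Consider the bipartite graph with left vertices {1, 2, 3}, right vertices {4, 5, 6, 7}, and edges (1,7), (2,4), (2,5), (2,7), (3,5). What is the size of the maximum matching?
3 (matching: (1,7), (2,4), (3,5); upper bound min(|L|,|R|) = min(3,4) = 3)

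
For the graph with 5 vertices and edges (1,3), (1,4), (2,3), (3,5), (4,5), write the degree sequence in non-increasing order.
[3, 2, 2, 2, 1] (degrees: deg(1)=2, deg(2)=1, deg(3)=3, deg(4)=2, deg(5)=2)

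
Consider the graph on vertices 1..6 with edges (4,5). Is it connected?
No, it has 5 components: {1}, {2}, {3}, {4, 5}, {6}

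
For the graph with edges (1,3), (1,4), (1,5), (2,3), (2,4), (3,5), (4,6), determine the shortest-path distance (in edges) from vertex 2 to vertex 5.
2 (path: 2 -> 3 -> 5, 2 edges)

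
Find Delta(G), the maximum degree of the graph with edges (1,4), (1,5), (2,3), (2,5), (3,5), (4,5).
4 (attained at vertex 5)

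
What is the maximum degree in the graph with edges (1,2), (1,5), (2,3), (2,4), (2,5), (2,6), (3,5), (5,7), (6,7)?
5 (attained at vertex 2)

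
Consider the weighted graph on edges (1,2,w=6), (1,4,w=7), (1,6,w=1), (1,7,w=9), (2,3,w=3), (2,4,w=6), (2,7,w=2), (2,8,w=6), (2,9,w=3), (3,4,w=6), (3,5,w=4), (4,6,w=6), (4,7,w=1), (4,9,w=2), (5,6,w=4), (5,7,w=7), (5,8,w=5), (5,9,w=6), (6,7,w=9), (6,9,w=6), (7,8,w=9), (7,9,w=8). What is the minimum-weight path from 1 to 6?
1 (path: 1 -> 6; weights 1 = 1)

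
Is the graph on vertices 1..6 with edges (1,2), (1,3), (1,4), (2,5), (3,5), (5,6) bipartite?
Yes. Partition: {1, 5}, {2, 3, 4, 6}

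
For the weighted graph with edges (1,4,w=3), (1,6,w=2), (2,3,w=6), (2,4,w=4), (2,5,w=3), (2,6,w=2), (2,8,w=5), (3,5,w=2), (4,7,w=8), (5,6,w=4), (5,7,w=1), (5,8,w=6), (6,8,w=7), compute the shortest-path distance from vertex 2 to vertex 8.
5 (path: 2 -> 8; weights 5 = 5)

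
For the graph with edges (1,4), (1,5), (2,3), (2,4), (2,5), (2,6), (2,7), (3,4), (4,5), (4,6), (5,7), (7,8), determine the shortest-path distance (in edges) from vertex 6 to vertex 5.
2 (path: 6 -> 2 -> 5, 2 edges)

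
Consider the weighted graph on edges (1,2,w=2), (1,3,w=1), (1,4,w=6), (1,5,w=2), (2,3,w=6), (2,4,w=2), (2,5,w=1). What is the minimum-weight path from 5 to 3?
3 (path: 5 -> 1 -> 3; weights 2 + 1 = 3)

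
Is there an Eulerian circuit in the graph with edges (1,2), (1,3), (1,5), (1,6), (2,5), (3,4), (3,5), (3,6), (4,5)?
Yes (the graph is connected and all 6 vertices have even degree)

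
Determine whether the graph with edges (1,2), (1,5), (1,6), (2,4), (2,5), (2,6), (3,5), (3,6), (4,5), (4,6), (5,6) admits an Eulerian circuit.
No (4 vertices have odd degree: {1, 4, 5, 6}; Eulerian circuit requires 0)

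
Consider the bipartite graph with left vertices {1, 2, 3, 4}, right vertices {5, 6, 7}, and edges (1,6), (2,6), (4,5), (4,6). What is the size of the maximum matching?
2 (matching: (1,6), (4,5); upper bound min(|L|,|R|) = min(4,3) = 3)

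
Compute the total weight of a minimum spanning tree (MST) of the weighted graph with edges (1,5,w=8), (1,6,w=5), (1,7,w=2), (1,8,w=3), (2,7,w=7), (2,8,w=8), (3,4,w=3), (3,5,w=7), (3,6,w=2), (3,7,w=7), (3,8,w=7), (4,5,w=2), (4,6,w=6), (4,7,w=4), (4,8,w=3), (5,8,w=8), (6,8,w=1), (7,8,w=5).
20 (MST edges: (1,7,w=2), (1,8,w=3), (2,7,w=7), (3,4,w=3), (3,6,w=2), (4,5,w=2), (6,8,w=1); sum of weights 2 + 3 + 7 + 3 + 2 + 2 + 1 = 20)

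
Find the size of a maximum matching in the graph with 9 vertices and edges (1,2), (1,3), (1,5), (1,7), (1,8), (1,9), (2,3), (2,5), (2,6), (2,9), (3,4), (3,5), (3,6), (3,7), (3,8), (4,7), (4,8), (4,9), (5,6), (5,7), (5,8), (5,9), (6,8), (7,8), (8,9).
4 (matching: (1,5), (2,6), (3,7), (8,9); upper bound floor(n/2) = floor(9/2) = 4)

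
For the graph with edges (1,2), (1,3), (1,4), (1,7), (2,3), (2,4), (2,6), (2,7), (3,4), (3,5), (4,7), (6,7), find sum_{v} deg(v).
24 (handshake: sum of degrees = 2|E| = 2 x 12 = 24)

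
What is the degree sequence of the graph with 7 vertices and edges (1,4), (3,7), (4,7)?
[2, 2, 1, 1, 0, 0, 0] (degrees: deg(1)=1, deg(2)=0, deg(3)=1, deg(4)=2, deg(5)=0, deg(6)=0, deg(7)=2)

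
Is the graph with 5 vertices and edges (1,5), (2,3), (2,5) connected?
No, it has 2 components: {1, 2, 3, 5}, {4}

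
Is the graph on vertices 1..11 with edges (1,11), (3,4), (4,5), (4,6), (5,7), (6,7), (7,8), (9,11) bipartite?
Yes. Partition: {1, 2, 3, 5, 6, 8, 9, 10}, {4, 7, 11}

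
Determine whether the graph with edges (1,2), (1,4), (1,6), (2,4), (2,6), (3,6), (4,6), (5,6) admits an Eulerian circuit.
No (6 vertices have odd degree: {1, 2, 3, 4, 5, 6}; Eulerian circuit requires 0)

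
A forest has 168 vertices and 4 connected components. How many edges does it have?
164 (Each of the 4 component trees on V_i vertices has V_i - 1 edges; summing gives V - C = 168 - 4 = 164)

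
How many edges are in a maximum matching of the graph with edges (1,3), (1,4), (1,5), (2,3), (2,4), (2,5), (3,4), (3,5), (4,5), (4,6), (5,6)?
3 (matching: (1,4), (2,3), (5,6); upper bound floor(n/2) = floor(6/2) = 3)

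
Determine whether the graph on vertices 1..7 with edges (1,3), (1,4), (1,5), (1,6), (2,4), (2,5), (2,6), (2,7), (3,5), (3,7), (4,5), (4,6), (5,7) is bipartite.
No (odd cycle of length 3: 3 -> 1 -> 5 -> 3)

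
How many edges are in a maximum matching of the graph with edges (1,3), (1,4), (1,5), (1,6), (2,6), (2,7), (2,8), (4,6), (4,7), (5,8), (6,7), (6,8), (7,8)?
4 (matching: (1,3), (2,7), (4,6), (5,8); upper bound floor(n/2) = floor(8/2) = 4)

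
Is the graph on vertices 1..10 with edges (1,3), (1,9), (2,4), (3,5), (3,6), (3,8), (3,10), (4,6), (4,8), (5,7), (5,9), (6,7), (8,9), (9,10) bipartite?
Yes. Partition: {1, 2, 5, 6, 8, 10}, {3, 4, 7, 9}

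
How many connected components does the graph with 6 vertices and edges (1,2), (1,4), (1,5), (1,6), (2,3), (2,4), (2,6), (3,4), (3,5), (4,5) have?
1 (components: {1, 2, 3, 4, 5, 6})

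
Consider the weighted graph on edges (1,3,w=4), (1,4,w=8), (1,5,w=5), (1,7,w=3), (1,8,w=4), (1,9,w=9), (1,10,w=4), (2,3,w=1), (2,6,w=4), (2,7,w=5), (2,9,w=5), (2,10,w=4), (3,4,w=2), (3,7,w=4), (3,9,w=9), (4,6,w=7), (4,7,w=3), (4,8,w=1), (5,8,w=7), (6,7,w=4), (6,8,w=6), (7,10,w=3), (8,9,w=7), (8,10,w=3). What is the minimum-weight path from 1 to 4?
5 (path: 1 -> 8 -> 4; weights 4 + 1 = 5)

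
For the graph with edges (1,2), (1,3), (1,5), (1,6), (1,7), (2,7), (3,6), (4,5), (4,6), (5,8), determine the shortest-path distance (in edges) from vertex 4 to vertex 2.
3 (path: 4 -> 6 -> 1 -> 2, 3 edges)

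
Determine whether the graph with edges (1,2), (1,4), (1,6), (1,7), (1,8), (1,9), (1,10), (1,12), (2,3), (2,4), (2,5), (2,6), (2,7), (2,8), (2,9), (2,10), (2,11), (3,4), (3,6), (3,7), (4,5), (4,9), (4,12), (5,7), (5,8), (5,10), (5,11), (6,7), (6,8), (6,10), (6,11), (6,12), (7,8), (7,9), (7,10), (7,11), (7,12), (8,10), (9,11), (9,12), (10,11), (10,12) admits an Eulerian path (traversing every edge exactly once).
Yes — and in fact it has an Eulerian circuit (the graph is connected and all 12 vertices have even degree)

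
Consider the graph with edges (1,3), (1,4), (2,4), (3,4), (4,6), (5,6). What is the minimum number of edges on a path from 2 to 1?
2 (path: 2 -> 4 -> 1, 2 edges)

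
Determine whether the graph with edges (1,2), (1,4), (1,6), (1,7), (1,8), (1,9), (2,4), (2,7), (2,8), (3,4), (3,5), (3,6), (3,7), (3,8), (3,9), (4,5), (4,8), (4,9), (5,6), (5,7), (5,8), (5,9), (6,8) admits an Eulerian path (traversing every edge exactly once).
Yes — and in fact it has an Eulerian circuit (the graph is connected and all 9 vertices have even degree)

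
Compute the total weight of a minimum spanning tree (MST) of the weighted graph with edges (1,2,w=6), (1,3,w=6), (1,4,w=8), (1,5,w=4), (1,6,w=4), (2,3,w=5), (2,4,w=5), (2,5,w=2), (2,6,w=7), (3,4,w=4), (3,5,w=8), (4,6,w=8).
19 (MST edges: (1,5,w=4), (1,6,w=4), (2,3,w=5), (2,5,w=2), (3,4,w=4); sum of weights 4 + 4 + 5 + 2 + 4 = 19)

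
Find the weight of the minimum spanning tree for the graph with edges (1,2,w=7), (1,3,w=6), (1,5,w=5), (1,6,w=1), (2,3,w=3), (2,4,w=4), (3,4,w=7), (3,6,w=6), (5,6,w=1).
15 (MST edges: (1,3,w=6), (1,6,w=1), (2,3,w=3), (2,4,w=4), (5,6,w=1); sum of weights 6 + 1 + 3 + 4 + 1 = 15)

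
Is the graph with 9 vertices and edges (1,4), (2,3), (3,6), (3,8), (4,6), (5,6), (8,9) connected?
No, it has 2 components: {1, 2, 3, 4, 5, 6, 8, 9}, {7}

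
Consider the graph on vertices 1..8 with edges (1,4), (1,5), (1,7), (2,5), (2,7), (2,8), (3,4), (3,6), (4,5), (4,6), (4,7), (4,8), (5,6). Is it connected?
Yes (BFS from 1 visits [1, 4, 5, 7, 3, 6, 8, 2] — all 8 vertices reached)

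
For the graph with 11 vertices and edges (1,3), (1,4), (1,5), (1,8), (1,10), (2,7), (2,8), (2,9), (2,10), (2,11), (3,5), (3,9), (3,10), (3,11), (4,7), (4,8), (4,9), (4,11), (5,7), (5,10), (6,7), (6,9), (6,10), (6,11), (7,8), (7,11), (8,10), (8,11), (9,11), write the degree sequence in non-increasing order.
[7, 6, 6, 6, 5, 5, 5, 5, 5, 4, 4] (degrees: deg(1)=5, deg(2)=5, deg(3)=5, deg(4)=5, deg(5)=4, deg(6)=4, deg(7)=6, deg(8)=6, deg(9)=5, deg(10)=6, deg(11)=7)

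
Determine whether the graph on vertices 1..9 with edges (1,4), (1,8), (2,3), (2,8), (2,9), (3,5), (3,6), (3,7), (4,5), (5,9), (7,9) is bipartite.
Yes. Partition: {1, 2, 5, 6, 7}, {3, 4, 8, 9}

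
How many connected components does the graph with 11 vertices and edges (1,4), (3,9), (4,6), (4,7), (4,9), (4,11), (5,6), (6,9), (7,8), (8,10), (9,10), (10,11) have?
2 (components: {1, 3, 4, 5, 6, 7, 8, 9, 10, 11}, {2})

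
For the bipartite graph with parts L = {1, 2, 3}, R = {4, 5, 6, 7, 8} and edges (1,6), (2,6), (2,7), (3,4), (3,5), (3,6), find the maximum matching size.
3 (matching: (1,6), (2,7), (3,5); upper bound min(|L|,|R|) = min(3,5) = 3)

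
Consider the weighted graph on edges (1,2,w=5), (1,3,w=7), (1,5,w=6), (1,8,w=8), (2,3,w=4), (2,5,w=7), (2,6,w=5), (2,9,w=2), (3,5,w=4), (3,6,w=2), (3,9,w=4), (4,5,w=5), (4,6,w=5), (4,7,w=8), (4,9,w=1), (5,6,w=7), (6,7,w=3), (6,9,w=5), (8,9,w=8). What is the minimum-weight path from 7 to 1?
12 (path: 7 -> 6 -> 3 -> 1; weights 3 + 2 + 7 = 12)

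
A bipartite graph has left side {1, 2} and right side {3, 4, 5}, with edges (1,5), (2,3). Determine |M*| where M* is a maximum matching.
2 (matching: (1,5), (2,3); upper bound min(|L|,|R|) = min(2,3) = 2)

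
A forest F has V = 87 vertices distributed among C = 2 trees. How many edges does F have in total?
85 (Each of the 2 component trees on V_i vertices has V_i - 1 edges; summing gives V - C = 87 - 2 = 85)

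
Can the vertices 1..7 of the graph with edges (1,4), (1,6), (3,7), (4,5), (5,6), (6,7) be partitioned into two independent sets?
Yes. Partition: {1, 2, 5, 7}, {3, 4, 6}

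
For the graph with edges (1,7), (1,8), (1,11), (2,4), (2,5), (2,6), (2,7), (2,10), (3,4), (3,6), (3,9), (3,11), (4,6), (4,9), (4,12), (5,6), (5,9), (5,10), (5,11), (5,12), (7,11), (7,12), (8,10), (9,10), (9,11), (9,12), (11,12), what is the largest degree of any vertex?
6 (attained at vertices 5, 9, 11)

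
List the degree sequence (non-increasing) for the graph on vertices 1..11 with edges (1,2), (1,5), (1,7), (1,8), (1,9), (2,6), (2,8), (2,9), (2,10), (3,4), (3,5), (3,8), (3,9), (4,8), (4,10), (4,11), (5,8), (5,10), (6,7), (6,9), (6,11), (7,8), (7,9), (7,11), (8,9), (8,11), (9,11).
[8, 7, 5, 5, 5, 5, 4, 4, 4, 4, 3] (degrees: deg(1)=5, deg(2)=5, deg(3)=4, deg(4)=4, deg(5)=4, deg(6)=4, deg(7)=5, deg(8)=8, deg(9)=7, deg(10)=3, deg(11)=5)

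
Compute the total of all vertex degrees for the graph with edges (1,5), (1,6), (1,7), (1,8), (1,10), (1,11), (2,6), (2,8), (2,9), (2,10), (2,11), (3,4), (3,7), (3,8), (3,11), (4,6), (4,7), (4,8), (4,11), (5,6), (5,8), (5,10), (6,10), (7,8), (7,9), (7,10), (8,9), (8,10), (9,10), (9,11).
60 (handshake: sum of degrees = 2|E| = 2 x 30 = 60)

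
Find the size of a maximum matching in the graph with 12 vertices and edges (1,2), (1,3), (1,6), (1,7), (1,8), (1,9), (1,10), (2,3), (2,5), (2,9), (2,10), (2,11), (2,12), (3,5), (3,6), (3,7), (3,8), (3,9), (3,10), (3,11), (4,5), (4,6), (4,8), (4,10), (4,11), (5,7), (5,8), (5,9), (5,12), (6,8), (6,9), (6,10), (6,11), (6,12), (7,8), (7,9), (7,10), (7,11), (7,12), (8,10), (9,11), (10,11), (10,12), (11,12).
6 (matching: (1,10), (2,5), (3,6), (4,8), (7,12), (9,11); upper bound floor(n/2) = floor(12/2) = 6)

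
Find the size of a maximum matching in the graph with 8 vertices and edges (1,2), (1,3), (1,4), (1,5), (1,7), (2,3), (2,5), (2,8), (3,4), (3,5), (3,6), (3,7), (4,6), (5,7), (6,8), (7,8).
4 (matching: (1,4), (2,8), (3,6), (5,7); upper bound floor(n/2) = floor(8/2) = 4)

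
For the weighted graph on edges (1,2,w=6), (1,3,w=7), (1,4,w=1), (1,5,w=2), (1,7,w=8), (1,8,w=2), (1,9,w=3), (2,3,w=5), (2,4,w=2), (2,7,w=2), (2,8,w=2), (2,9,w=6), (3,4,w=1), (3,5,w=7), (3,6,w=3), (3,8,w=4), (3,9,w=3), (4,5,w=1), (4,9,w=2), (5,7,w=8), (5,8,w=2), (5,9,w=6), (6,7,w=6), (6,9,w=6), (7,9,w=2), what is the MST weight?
14 (MST edges: (1,4,w=1), (1,8,w=2), (2,4,w=2), (2,7,w=2), (3,4,w=1), (3,6,w=3), (4,5,w=1), (4,9,w=2); sum of weights 1 + 2 + 2 + 2 + 1 + 3 + 1 + 2 = 14)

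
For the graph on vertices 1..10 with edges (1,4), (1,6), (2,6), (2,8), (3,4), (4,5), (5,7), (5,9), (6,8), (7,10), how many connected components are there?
1 (components: {1, 2, 3, 4, 5, 6, 7, 8, 9, 10})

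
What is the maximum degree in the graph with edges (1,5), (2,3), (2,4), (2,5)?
3 (attained at vertex 2)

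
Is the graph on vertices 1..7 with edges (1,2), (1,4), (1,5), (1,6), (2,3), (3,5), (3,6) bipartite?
Yes. Partition: {1, 3, 7}, {2, 4, 5, 6}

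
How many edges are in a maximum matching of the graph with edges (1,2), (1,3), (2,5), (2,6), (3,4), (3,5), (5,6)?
3 (matching: (1,2), (3,4), (5,6); upper bound floor(n/2) = floor(6/2) = 3)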